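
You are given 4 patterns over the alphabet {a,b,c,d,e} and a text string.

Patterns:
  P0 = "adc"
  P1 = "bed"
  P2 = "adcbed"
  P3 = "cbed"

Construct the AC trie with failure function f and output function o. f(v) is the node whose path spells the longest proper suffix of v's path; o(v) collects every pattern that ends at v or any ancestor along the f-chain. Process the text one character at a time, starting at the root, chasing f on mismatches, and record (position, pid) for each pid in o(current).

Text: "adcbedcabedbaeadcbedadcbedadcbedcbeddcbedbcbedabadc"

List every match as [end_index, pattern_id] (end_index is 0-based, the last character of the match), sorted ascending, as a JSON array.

Build:
Trie (insert patterns):
  0='ε' goto a→1 b→4 c→10
  1='a' goto d→2
  2='ad' goto c→3
  3='adc' goto b→7  [P0 ends]
  4='b' goto e→5
  5='be' goto d→6
  6='bed' goto ·  [P1 ends]
  7='adcb' goto e→8
  8='adcbe' goto d→9
  9='adcbed' goto ·  [P2 ends]
  10='c' goto b→11
  11='cb' goto e→12
  12='cbe' goto d→13
  13='cbed' goto ·  [P3 ends]

Failure links (BFS by depth):
  fail(1) 'a': from fail(0)=0 chase 'a': 0 ⇒ 0;  out=∅∪out(0)=∅
  fail(4) 'b': from fail(0)=0 chase 'b': 0 ⇒ 0;  out=∅∪out(0)=∅
  fail(10) 'c': from fail(0)=0 chase 'c': 0 ⇒ 0;  out=∅∪out(0)=∅
  fail(2) 'ad': from fail(1)=0 chase 'd': 0 ⇒ 0;  out=∅∪out(0)=∅
  fail(5) 'be': from fail(4)=0 chase 'e': 0 ⇒ 0;  out=∅∪out(0)=∅
  fail(11) 'cb': from fail(10)=0 chase 'b': 0 ⇒ 4;  out=∅∪out(4)=∅
  fail(3) 'adc': from fail(2)=0 chase 'c': 0 ⇒ 10;  out={0}∪out(10)={0}
  fail(6) 'bed': from fail(5)=0 chase 'd': 0 ⇒ 0;  out={1}∪out(0)={1}
  fail(12) 'cbe': from fail(11)=4 chase 'e': 4 ⇒ 5;  out=∅∪out(5)=∅
  fail(7) 'adcb': from fail(3)=10 chase 'b': 10 ⇒ 11;  out=∅∪out(11)=∅
  fail(13) 'cbed': from fail(12)=5 chase 'd': 5 ⇒ 6;  out={3}∪out(6)={1,3}
  fail(8) 'adcbe': from fail(7)=11 chase 'e': 11 ⇒ 12;  out=∅∪out(12)=∅
  fail(9) 'adcbed': from fail(8)=12 chase 'd': 12 ⇒ 13;  out={2}∪out(13)={1,2,3}

Text stream:
pos 0 'a': at 1
pos 1 'd': at 2
pos 2 'c': at 3  emit P0@[0:2]
pos 3 'b': at 7
pos 4 'e': at 8
pos 5 'd': at 9  emit P1@[3:5],P2@[0:5],P3@[2:5]
pos 6 'c': at 10 (fail-walked)
pos 7 'a': at 1 (fail-walked)
pos 8 'b': at 4 (fail-walked)
pos 9 'e': at 5
pos 10 'd': at 6  emit P1@[8:10]
pos 11 'b': at 4 (fail-walked)
pos 12 'a': at 1 (fail-walked)
pos 13 'e': at 0 (fail-walked)
pos 14 'a': at 1
pos 15 'd': at 2
pos 16 'c': at 3  emit P0@[14:16]
pos 17 'b': at 7
pos 18 'e': at 8
pos 19 'd': at 9  emit P1@[17:19],P2@[14:19],P3@[16:19]
pos 20 'a': at 1 (fail-walked)
pos 21 'd': at 2
pos 22 'c': at 3  emit P0@[20:22]
pos 23 'b': at 7
pos 24 'e': at 8
pos 25 'd': at 9  emit P1@[23:25],P2@[20:25],P3@[22:25]
pos 26 'a': at 1 (fail-walked)
pos 27 'd': at 2
pos 28 'c': at 3  emit P0@[26:28]
pos 29 'b': at 7
pos 30 'e': at 8
pos 31 'd': at 9  emit P1@[29:31],P2@[26:31],P3@[28:31]
pos 32 'c': at 10 (fail-walked)
pos 33 'b': at 11
pos 34 'e': at 12
pos 35 'd': at 13  emit P1@[33:35],P3@[32:35]
pos 36 'd': at 0 (fail-walked)
pos 37 'c': at 10
pos 38 'b': at 11
pos 39 'e': at 12
pos 40 'd': at 13  emit P1@[38:40],P3@[37:40]
pos 41 'b': at 4 (fail-walked)
pos 42 'c': at 10 (fail-walked)
pos 43 'b': at 11
pos 44 'e': at 12
pos 45 'd': at 13  emit P1@[43:45],P3@[42:45]
pos 46 'a': at 1 (fail-walked)
pos 47 'b': at 4 (fail-walked)
pos 48 'a': at 1 (fail-walked)
pos 49 'd': at 2
pos 50 'c': at 3  emit P0@[48:50]

Matches: [[2,0],[5,1],[5,2],[5,3],[10,1],[16,0],[19,1],[19,2],[19,3],[22,0],[25,1],[25,2],[25,3],[28,0],[31,1],[31,2],[31,3],[35,1],[35,3],[40,1],[40,3],[45,1],[45,3],[50,0]]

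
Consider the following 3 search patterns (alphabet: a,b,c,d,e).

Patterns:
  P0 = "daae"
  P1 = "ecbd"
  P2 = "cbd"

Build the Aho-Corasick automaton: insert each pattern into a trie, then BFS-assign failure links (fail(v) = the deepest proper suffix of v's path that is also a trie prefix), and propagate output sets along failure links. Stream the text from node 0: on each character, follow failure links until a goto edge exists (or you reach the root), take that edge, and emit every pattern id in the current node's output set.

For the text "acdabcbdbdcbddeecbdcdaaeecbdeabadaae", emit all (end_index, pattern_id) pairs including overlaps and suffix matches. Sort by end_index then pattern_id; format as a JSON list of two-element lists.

Build automaton:
Trie (insert patterns):
  n0 'ε': c→9 d→1 e→5
  n1 'd': a→2
  n2 'da': a→3
  n3 'daa': e→4
  n4 'daae': ·  [P0 ends]
  n5 'e': c→6
  n6 'ec': b→7
  n7 'ecb': d→8
  n8 'ecbd': ·  [P1 ends]
  n9 'c': b→10
  n10 'cb': d→11
  n11 'cbd': ·  [P2 ends]

Failure links (BFS by depth):
  fail(1) 'd': from fail(0)=0 chase 'd': 0 ⇒ 0;  out=∅∪out(0)=∅
  fail(5) 'e': from fail(0)=0 chase 'e': 0 ⇒ 0;  out=∅∪out(0)=∅
  fail(9) 'c': from fail(0)=0 chase 'c': 0 ⇒ 0;  out=∅∪out(0)=∅
  fail(2) 'da': from fail(1)=0 chase 'a': 0 ⇒ 0;  out=∅∪out(0)=∅
  fail(6) 'ec': from fail(5)=0 chase 'c': 0 ⇒ 9;  out=∅∪out(9)=∅
  fail(10) 'cb': from fail(9)=0 chase 'b': 0 ⇒ 0;  out=∅∪out(0)=∅
  fail(3) 'daa': from fail(2)=0 chase 'a': 0 ⇒ 0;  out=∅∪out(0)=∅
  fail(7) 'ecb': from fail(6)=9 chase 'b': 9 ⇒ 10;  out=∅∪out(10)=∅
  fail(11) 'cbd': from fail(10)=0 chase 'd': 0 ⇒ 1;  out={2}∪out(1)={2}
  fail(4) 'daae': from fail(3)=0 chase 'e': 0 ⇒ 5;  out={0}∪out(5)={0}
  fail(8) 'ecbd': from fail(7)=10 chase 'd': 10 ⇒ 11;  out={1}∪out(11)={1,2}

Text stream:
i=0 'a': node 0→0
i=1 'c': node 0→9
i=2 'd': node 9→1 ·f
i=3 'a': node 1→2
i=4 'b': node 2→0 ·f
i=5 'c': node 0→9
i=6 'b': node 9→10
i=7 'd': node 10→11  → match P2@[5:7]
i=8 'b': node 11→0 ·f
i=9 'd': node 0→1
i=10 'c': node 1→9 ·f
i=11 'b': node 9→10
i=12 'd': node 10→11  → match P2@[10:12]
i=13 'd': node 11→1 ·f
i=14 'e': node 1→5 ·f
i=15 'e': node 5→5 ·f
i=16 'c': node 5→6
i=17 'b': node 6→7
i=18 'd': node 7→8  → match P1@[15:18],P2@[16:18]
i=19 'c': node 8→9 ·f
i=20 'd': node 9→1 ·f
i=21 'a': node 1→2
i=22 'a': node 2→3
i=23 'e': node 3→4  → match P0@[20:23]
i=24 'e': node 4→5 ·f
i=25 'c': node 5→6
i=26 'b': node 6→7
i=27 'd': node 7→8  → match P1@[24:27],P2@[25:27]
i=28 'e': node 8→5 ·f
i=29 'a': node 5→0 ·f
i=30 'b': node 0→0
i=31 'a': node 0→0
i=32 'd': node 0→1
i=33 'a': node 1→2
i=34 'a': node 2→3
i=35 'e': node 3→4  → match P0@[32:35]

All matches (sorted): [[7,2],[12,2],[18,1],[18,2],[23,0],[27,1],[27,2],[35,0]]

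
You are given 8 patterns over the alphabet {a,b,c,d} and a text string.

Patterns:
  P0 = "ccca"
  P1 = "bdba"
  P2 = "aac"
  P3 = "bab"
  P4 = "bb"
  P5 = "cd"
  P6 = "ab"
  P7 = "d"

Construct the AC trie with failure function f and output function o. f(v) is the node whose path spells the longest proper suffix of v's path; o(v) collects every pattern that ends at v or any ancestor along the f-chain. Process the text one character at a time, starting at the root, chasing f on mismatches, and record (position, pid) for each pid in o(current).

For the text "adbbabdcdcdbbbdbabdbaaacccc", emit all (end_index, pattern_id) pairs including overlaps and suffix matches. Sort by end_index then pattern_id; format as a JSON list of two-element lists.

Construct AC machine:
Trie (insert patterns):
  n0 'ε': a→9 b→5 c→1 d→17
  n1 'c': c→2 d→15
  n2 'cc': c→3
  n3 'ccc': a→4
  n4 'ccca': ·  ←P0
  n5 'b': a→12 b→14 d→6
  n6 'bd': b→7
  n7 'bdb': a→8
  n8 'bdba': ·  ←P1
  n9 'a': a→10 b→16
  n10 'aa': c→11
  n11 'aac': ·  ←P2
  n12 'ba': b→13
  n13 'bab': ·  ←P3
  n14 'bb': ·  ←P4
  n15 'cd': ·  ←P5
  n16 'ab': ·  ←P6
  n17 'd': ·  ←P7

BFS fail/out derivation:
  n1('c'): parent n0 fail=0; on 'c' 0 → fail=0;  out ∅∪∅=∅
  n5('b'): parent n0 fail=0; on 'b' 0 → fail=0;  out ∅∪∅=∅
  n9('a'): parent n0 fail=0; on 'a' 0 → fail=0;  out ∅∪∅=∅
  n17('d'): parent n0 fail=0; on 'd' 0 → fail=0;  out {7}∪∅={7}
  n2('cc'): parent n1 fail=0; on 'c' 0 → fail=1;  out ∅∪∅=∅
  n6('bd'): parent n5 fail=0; on 'd' 0 → fail=17;  out ∅∪{7}={7}
  n10('aa'): parent n9 fail=0; on 'a' 0 → fail=9;  out ∅∪∅=∅
  n12('ba'): parent n5 fail=0; on 'a' 0 → fail=9;  out ∅∪∅=∅
  n14('bb'): parent n5 fail=0; on 'b' 0 → fail=5;  out {4}∪∅={4}
  n15('cd'): parent n1 fail=0; on 'd' 0 → fail=17;  out {5}∪{7}={5,7}
  n16('ab'): parent n9 fail=0; on 'b' 0 → fail=5;  out {6}∪∅={6}
  n3('ccc'): parent n2 fail=1; on 'c' 1 → fail=2;  out ∅∪∅=∅
  n7('bdb'): parent n6 fail=17; on 'b' 17→0 → fail=5;  out ∅∪∅=∅
  n11('aac'): parent n10 fail=9; on 'c' 9→0 → fail=1;  out {2}∪∅={2}
  n13('bab'): parent n12 fail=9; on 'b' 9 → fail=16;  out {3}∪{6}={3,6}
  n4('ccca'): parent n3 fail=2; on 'a' 2→1→0 → fail=9;  out {0}∪∅={0}
  n8('bdba'): parent n7 fail=5; on 'a' 5 → fail=12;  out {1}∪∅={1}

Run:
i=0 'a': node 0→9
i=1 'd': node 9→17 ·f  ** P7@[1:1]
i=2 'b': node 17→5 ·f
i=3 'b': node 5→14  ** P4@[2:3]
i=4 'a': node 14→12 ·f
i=5 'b': node 12→13  ** P3@[3:5],P6@[4:5]
i=6 'd': node 13→6 ·f  ** P7@[6:6]
i=7 'c': node 6→1 ·f
i=8 'd': node 1→15  ** P5@[7:8],P7@[8:8]
i=9 'c': node 15→1 ·f
i=10 'd': node 1→15  ** P5@[9:10],P7@[10:10]
i=11 'b': node 15→5 ·f
i=12 'b': node 5→14  ** P4@[11:12]
i=13 'b': node 14→14 ·f  ** P4@[12:13]
i=14 'd': node 14→6 ·f  ** P7@[14:14]
i=15 'b': node 6→7
i=16 'a': node 7→8  ** P1@[13:16]
i=17 'b': node 8→13 ·f  ** P3@[15:17],P6@[16:17]
i=18 'd': node 13→6 ·f  ** P7@[18:18]
i=19 'b': node 6→7
i=20 'a': node 7→8  ** P1@[17:20]
i=21 'a': node 8→10 ·f
i=22 'a': node 10→10 ·f
i=23 'c': node 10→11  ** P2@[21:23]
i=24 'c': node 11→2 ·f
i=25 'c': node 2→3
i=26 'c': node 3→3 ·f

Result: [[1,7],[3,4],[5,3],[5,6],[6,7],[8,5],[8,7],[10,5],[10,7],[12,4],[13,4],[14,7],[16,1],[17,3],[17,6],[18,7],[20,1],[23,2]]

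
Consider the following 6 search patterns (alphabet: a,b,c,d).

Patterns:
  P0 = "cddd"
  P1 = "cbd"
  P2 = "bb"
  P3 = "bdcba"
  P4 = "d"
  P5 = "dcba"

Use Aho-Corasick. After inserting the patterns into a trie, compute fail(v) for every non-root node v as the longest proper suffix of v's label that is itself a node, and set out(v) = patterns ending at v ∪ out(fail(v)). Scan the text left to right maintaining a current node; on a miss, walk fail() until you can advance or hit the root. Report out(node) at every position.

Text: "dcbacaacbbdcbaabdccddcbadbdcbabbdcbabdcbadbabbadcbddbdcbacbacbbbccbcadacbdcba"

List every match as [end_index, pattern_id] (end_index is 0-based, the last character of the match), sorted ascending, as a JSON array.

Build automaton:
Trie nodes:
  n0 'ε': b→7 c→1 d→13
  n1 'c': b→5 d→2
  n2 'cd': d→3
  n3 'cdd': d→4
  n4 'cddd': ·  ←P0
  n5 'cb': d→6
  n6 'cbd': ·  ←P1
  n7 'b': b→8 d→9
  n8 'bb': ·  ←P2
  n9 'bd': c→10
  n10 'bdc': b→11
  n11 'bdcb': a→12
  n12 'bdcba': ·  ←P3
  n13 'd': c→14  ←P4
  n14 'dc': b→15
  n15 'dcb': a→16
  n16 'dcba': ·  ←P5

BFS fail/out derivation:
  fail(1) 'c': from fail(0)=0 chase 'c': 0 ⇒ 0;  out=∅∪out(0)=∅
  fail(7) 'b': from fail(0)=0 chase 'b': 0 ⇒ 0;  out=∅∪out(0)=∅
  fail(13) 'd': from fail(0)=0 chase 'd': 0 ⇒ 0;  out={4}∪out(0)={4}
  fail(2) 'cd': from fail(1)=0 chase 'd': 0 ⇒ 13;  out=∅∪out(13)={4}
  fail(5) 'cb': from fail(1)=0 chase 'b': 0 ⇒ 7;  out=∅∪out(7)=∅
  fail(8) 'bb': from fail(7)=0 chase 'b': 0 ⇒ 7;  out={2}∪out(7)={2}
  fail(9) 'bd': from fail(7)=0 chase 'd': 0 ⇒ 13;  out=∅∪out(13)={4}
  fail(14) 'dc': from fail(13)=0 chase 'c': 0 ⇒ 1;  out=∅∪out(1)=∅
  fail(3) 'cdd': from fail(2)=13 chase 'd': 13→0 ⇒ 13;  out=∅∪out(13)={4}
  fail(6) 'cbd': from fail(5)=7 chase 'd': 7 ⇒ 9;  out={1}∪out(9)={1,4}
  fail(10) 'bdc': from fail(9)=13 chase 'c': 13 ⇒ 14;  out=∅∪out(14)=∅
  fail(15) 'dcb': from fail(14)=1 chase 'b': 1 ⇒ 5;  out=∅∪out(5)=∅
  fail(4) 'cddd': from fail(3)=13 chase 'd': 13→0 ⇒ 13;  out={0}∪out(13)={0,4}
  fail(11) 'bdcb': from fail(10)=14 chase 'b': 14 ⇒ 15;  out=∅∪out(15)=∅
  fail(16) 'dcba': from fail(15)=5 chase 'a': 5→7→0 ⇒ 0;  out={5}∪out(0)={5}
  fail(12) 'bdcba': from fail(11)=15 chase 'a': 15 ⇒ 16;  out={3}∪out(16)={3,5}

Run:
pos 0 'd': at 13  ** P4@[0:0]
pos 1 'c': at 14
pos 2 'b': at 15
pos 3 'a': at 16  ** P5@[0:3]
pos 4 'c': at 1 (via fail)
pos 5 'a': at 0 (via fail)
pos 6 'a': at 0
pos 7 'c': at 1
pos 8 'b': at 5
pos 9 'b': at 8 (via fail)  ** P2@[8:9]
pos 10 'd': at 9 (via fail)  ** P4@[10:10]
pos 11 'c': at 10
pos 12 'b': at 11
pos 13 'a': at 12  ** P3@[9:13],P5@[10:13]
pos 14 'a': at 0 (via fail)
pos 15 'b': at 7
pos 16 'd': at 9  ** P4@[16:16]
pos 17 'c': at 10
pos 18 'c': at 1 (via fail)
pos 19 'd': at 2  ** P4@[19:19]
pos 20 'd': at 3  ** P4@[20:20]
pos 21 'c': at 14 (via fail)
pos 22 'b': at 15
pos 23 'a': at 16  ** P5@[20:23]
pos 24 'd': at 13 (via fail)  ** P4@[24:24]
pos 25 'b': at 7 (via fail)
pos 26 'd': at 9  ** P4@[26:26]
pos 27 'c': at 10
pos 28 'b': at 11
pos 29 'a': at 12  ** P3@[25:29],P5@[26:29]
pos 30 'b': at 7 (via fail)
pos 31 'b': at 8  ** P2@[30:31]
pos 32 'd': at 9 (via fail)  ** P4@[32:32]
pos 33 'c': at 10
pos 34 'b': at 11
pos 35 'a': at 12  ** P3@[31:35],P5@[32:35]
pos 36 'b': at 7 (via fail)
pos 37 'd': at 9  ** P4@[37:37]
pos 38 'c': at 10
pos 39 'b': at 11
pos 40 'a': at 12  ** P3@[36:40],P5@[37:40]
pos 41 'd': at 13 (via fail)  ** P4@[41:41]
pos 42 'b': at 7 (via fail)
pos 43 'a': at 0 (via fail)
pos 44 'b': at 7
pos 45 'b': at 8  ** P2@[44:45]
pos 46 'a': at 0 (via fail)
pos 47 'd': at 13  ** P4@[47:47]
pos 48 'c': at 14
pos 49 'b': at 15
pos 50 'd': at 6 (via fail)  ** P1@[48:50],P4@[50:50]
pos 51 'd': at 13 (via fail)  ** P4@[51:51]
pos 52 'b': at 7 (via fail)
pos 53 'd': at 9  ** P4@[53:53]
pos 54 'c': at 10
pos 55 'b': at 11
pos 56 'a': at 12  ** P3@[52:56],P5@[53:56]
pos 57 'c': at 1 (via fail)
pos 58 'b': at 5
pos 59 'a': at 0 (via fail)
pos 60 'c': at 1
pos 61 'b': at 5
pos 62 'b': at 8 (via fail)  ** P2@[61:62]
pos 63 'b': at 8 (via fail)  ** P2@[62:63]
pos 64 'c': at 1 (via fail)
pos 65 'c': at 1 (via fail)
pos 66 'b': at 5
pos 67 'c': at 1 (via fail)
pos 68 'a': at 0 (via fail)
pos 69 'd': at 13  ** P4@[69:69]
pos 70 'a': at 0 (via fail)
pos 71 'c': at 1
pos 72 'b': at 5
pos 73 'd': at 6  ** P1@[71:73],P4@[73:73]
pos 74 'c': at 10 (via fail)
pos 75 'b': at 11
pos 76 'a': at 12  ** P3@[72:76],P5@[73:76]

All matches (sorted): [[0,4],[3,5],[9,2],[10,4],[13,3],[13,5],[16,4],[19,4],[20,4],[23,5],[24,4],[26,4],[29,3],[29,5],[31,2],[32,4],[35,3],[35,5],[37,4],[40,3],[40,5],[41,4],[45,2],[47,4],[50,1],[50,4],[51,4],[53,4],[56,3],[56,5],[62,2],[63,2],[69,4],[73,1],[73,4],[76,3],[76,5]]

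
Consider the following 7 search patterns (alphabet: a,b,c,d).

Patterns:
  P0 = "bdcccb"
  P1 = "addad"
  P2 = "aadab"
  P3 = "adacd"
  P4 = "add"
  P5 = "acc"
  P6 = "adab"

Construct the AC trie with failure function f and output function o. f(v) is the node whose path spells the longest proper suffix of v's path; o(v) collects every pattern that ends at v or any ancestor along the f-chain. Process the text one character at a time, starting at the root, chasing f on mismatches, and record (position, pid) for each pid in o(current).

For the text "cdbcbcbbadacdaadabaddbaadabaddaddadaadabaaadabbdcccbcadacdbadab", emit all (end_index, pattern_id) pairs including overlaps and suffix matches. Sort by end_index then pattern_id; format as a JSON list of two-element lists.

Build:
Trie (insert patterns):
  n0 'ε': a→7 b→1
  n1 'b': d→2
  n2 'bd': c→3
  n3 'bdc': c→4
  n4 'bdcc': c→5
  n5 'bdccc': b→6
  n6 'bdcccb': ·  ←P0
  n7 'a': a→12 c→19 d→8
  n8 'ad': a→16 d→9
  n9 'add': a→10  ←P4
  n10 'adda': d→11
  n11 'addad': ·  ←P1
  n12 'aa': d→13
  n13 'aad': a→14
  n14 'aada': b→15
  n15 'aadab': ·  ←P2
  n16 'ada': b→21 c→17
  n17 'adac': d→18
  n18 'adacd': ·  ←P3
  n19 'ac': c→20
  n20 'acc': ·  ←P5
  n21 'adab': ·  ←P6

Failure links (BFS by depth):
  n1('b'): parent n0 fail=0; on 'b' 0 → fail=0;  out ∅∪∅=∅
  n7('a'): parent n0 fail=0; on 'a' 0 → fail=0;  out ∅∪∅=∅
  n2('bd'): parent n1 fail=0; on 'd' 0 → fail=0;  out ∅∪∅=∅
  n8('ad'): parent n7 fail=0; on 'd' 0 → fail=0;  out ∅∪∅=∅
  n12('aa'): parent n7 fail=0; on 'a' 0 → fail=7;  out ∅∪∅=∅
  n19('ac'): parent n7 fail=0; on 'c' 0 → fail=0;  out ∅∪∅=∅
  n3('bdc'): parent n2 fail=0; on 'c' 0 → fail=0;  out ∅∪∅=∅
  n9('add'): parent n8 fail=0; on 'd' 0 → fail=0;  out {4}∪∅={4}
  n13('aad'): parent n12 fail=7; on 'd' 7 → fail=8;  out ∅∪∅=∅
  n16('ada'): parent n8 fail=0; on 'a' 0 → fail=7;  out ∅∪∅=∅
  n20('acc'): parent n19 fail=0; on 'c' 0 → fail=0;  out {5}∪∅={5}
  n4('bdcc'): parent n3 fail=0; on 'c' 0 → fail=0;  out ∅∪∅=∅
  n10('adda'): parent n9 fail=0; on 'a' 0 → fail=7;  out ∅∪∅=∅
  n14('aada'): parent n13 fail=8; on 'a' 8 → fail=16;  out ∅∪∅=∅
  n17('adac'): parent n16 fail=7; on 'c' 7 → fail=19;  out ∅∪∅=∅
  n21('adab'): parent n16 fail=7; on 'b' 7→0 → fail=1;  out {6}∪∅={6}
  n5('bdccc'): parent n4 fail=0; on 'c' 0 → fail=0;  out ∅∪∅=∅
  n11('addad'): parent n10 fail=7; on 'd' 7 → fail=8;  out {1}∪∅={1}
  n15('aadab'): parent n14 fail=16; on 'b' 16 → fail=21;  out {2}∪{6}={2,6}
  n18('adacd'): parent n17 fail=19; on 'd' 19→0 → fail=0;  out {3}∪∅={3}
  n6('bdcccb'): parent n5 fail=0; on 'b' 0 → fail=1;  out {0}∪∅={0}

Run:
[0] read 'c'  n0⇒n0
[1] read 'd'  n0⇒n0
[2] read 'b'  n0⇒n1
[3] read 'c'  n1⇒n0 (via fail)
[4] read 'b'  n0⇒n1
[5] read 'c'  n1⇒n0 (via fail)
[6] read 'b'  n0⇒n1
[7] read 'b'  n1⇒n1 (via fail)
[8] read 'a'  n1⇒n7 (via fail)
[9] read 'd'  n7⇒n8
[10] read 'a'  n8⇒n16
[11] read 'c'  n16⇒n17
[12] read 'd'  n17⇒n18  emit P3@[8:12]
[13] read 'a'  n18⇒n7 (via fail)
[14] read 'a'  n7⇒n12
[15] read 'd'  n12⇒n13
[16] read 'a'  n13⇒n14
[17] read 'b'  n14⇒n15  emit P2@[13:17],P6@[14:17]
[18] read 'a'  n15⇒n7 (via fail)
[19] read 'd'  n7⇒n8
[20] read 'd'  n8⇒n9  emit P4@[18:20]
[21] read 'b'  n9⇒n1 (via fail)
[22] read 'a'  n1⇒n7 (via fail)
[23] read 'a'  n7⇒n12
[24] read 'd'  n12⇒n13
[25] read 'a'  n13⇒n14
[26] read 'b'  n14⇒n15  emit P2@[22:26],P6@[23:26]
[27] read 'a'  n15⇒n7 (via fail)
[28] read 'd'  n7⇒n8
[29] read 'd'  n8⇒n9  emit P4@[27:29]
[30] read 'a'  n9⇒n10
[31] read 'd'  n10⇒n11  emit P1@[27:31]
[32] read 'd'  n11⇒n9 (via fail)  emit P4@[30:32]
[33] read 'a'  n9⇒n10
[34] read 'd'  n10⇒n11  emit P1@[30:34]
[35] read 'a'  n11⇒n16 (via fail)
[36] read 'a'  n16⇒n12 (via fail)
[37] read 'd'  n12⇒n13
[38] read 'a'  n13⇒n14
[39] read 'b'  n14⇒n15  emit P2@[35:39],P6@[36:39]
[40] read 'a'  n15⇒n7 (via fail)
[41] read 'a'  n7⇒n12
[42] read 'a'  n12⇒n12 (via fail)
[43] read 'd'  n12⇒n13
[44] read 'a'  n13⇒n14
[45] read 'b'  n14⇒n15  emit P2@[41:45],P6@[42:45]
[46] read 'b'  n15⇒n1 (via fail)
[47] read 'd'  n1⇒n2
[48] read 'c'  n2⇒n3
[49] read 'c'  n3⇒n4
[50] read 'c'  n4⇒n5
[51] read 'b'  n5⇒n6  emit P0@[46:51]
[52] read 'c'  n6⇒n0 (via fail)
[53] read 'a'  n0⇒n7
[54] read 'd'  n7⇒n8
[55] read 'a'  n8⇒n16
[56] read 'c'  n16⇒n17
[57] read 'd'  n17⇒n18  emit P3@[53:57]
[58] read 'b'  n18⇒n1 (via fail)
[59] read 'a'  n1⇒n7 (via fail)
[60] read 'd'  n7⇒n8
[61] read 'a'  n8⇒n16
[62] read 'b'  n16⇒n21  emit P6@[59:62]

Result: [[12,3],[17,2],[17,6],[20,4],[26,2],[26,6],[29,4],[31,1],[32,4],[34,1],[39,2],[39,6],[45,2],[45,6],[51,0],[57,3],[62,6]]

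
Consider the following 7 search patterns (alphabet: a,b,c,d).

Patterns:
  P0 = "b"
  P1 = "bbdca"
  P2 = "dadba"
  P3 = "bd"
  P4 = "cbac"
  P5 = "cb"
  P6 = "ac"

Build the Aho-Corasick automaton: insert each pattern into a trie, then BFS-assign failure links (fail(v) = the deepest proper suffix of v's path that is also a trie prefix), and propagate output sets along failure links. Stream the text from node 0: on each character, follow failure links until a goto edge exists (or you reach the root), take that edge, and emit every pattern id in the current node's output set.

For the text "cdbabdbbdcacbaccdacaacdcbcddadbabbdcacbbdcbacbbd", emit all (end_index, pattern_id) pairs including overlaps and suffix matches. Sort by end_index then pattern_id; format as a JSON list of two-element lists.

Construct AC machine:
Trie (insert patterns):
  0='ε' goto a→16 b→1 c→12 d→6
  1='b' goto b→2 d→11  ←P0
  2='bb' goto d→3
  3='bbd' goto c→4
  4='bbdc' goto a→5
  5='bbdca' goto ·  ←P1
  6='d' goto a→7
  7='da' goto d→8
  8='dad' goto b→9
  9='dadb' goto a→10
  10='dadba' goto ·  ←P2
  11='bd' goto ·  ←P3
  12='c' goto b→13
  13='cb' goto a→14  ←P5
  14='cba' goto c→15
  15='cbac' goto ·  ←P4
  16='a' goto c→17
  17='ac' goto ·  ←P6

BFS fail/out derivation:
  n1('b'): parent n0 fail=0; on 'b' 0 → fail=0;  out {0}∪∅={0}
  n6('d'): parent n0 fail=0; on 'd' 0 → fail=0;  out ∅∪∅=∅
  n12('c'): parent n0 fail=0; on 'c' 0 → fail=0;  out ∅∪∅=∅
  n16('a'): parent n0 fail=0; on 'a' 0 → fail=0;  out ∅∪∅=∅
  n2('bb'): parent n1 fail=0; on 'b' 0 → fail=1;  out ∅∪{0}={0}
  n7('da'): parent n6 fail=0; on 'a' 0 → fail=16;  out ∅∪∅=∅
  n11('bd'): parent n1 fail=0; on 'd' 0 → fail=6;  out {3}∪∅={3}
  n13('cb'): parent n12 fail=0; on 'b' 0 → fail=1;  out {5}∪{0}={0,5}
  n17('ac'): parent n16 fail=0; on 'c' 0 → fail=12;  out {6}∪∅={6}
  n3('bbd'): parent n2 fail=1; on 'd' 1 → fail=11;  out ∅∪{3}={3}
  n8('dad'): parent n7 fail=16; on 'd' 16→0 → fail=6;  out ∅∪∅=∅
  n14('cba'): parent n13 fail=1; on 'a' 1→0 → fail=16;  out ∅∪∅=∅
  n4('bbdc'): parent n3 fail=11; on 'c' 11→6→0 → fail=12;  out ∅∪∅=∅
  n9('dadb'): parent n8 fail=6; on 'b' 6→0 → fail=1;  out ∅∪{0}={0}
  n15('cbac'): parent n14 fail=16; on 'c' 16 → fail=17;  out {4}∪{6}={4,6}
  n5('bbdca'): parent n4 fail=12; on 'a' 12→0 → fail=16;  out {1}∪∅={1}
  n10('dadba'): parent n9 fail=1; on 'a' 1→0 → fail=16;  out {2}∪∅={2}

Run:
pos 0 'c': at 12
pos 1 'd': at 6 (fail-walked)
pos 2 'b': at 1 (fail-walked)  ** P0@[2:2]
pos 3 'a': at 16 (fail-walked)
pos 4 'b': at 1 (fail-walked)  ** P0@[4:4]
pos 5 'd': at 11  ** P3@[4:5]
pos 6 'b': at 1 (fail-walked)  ** P0@[6:6]
pos 7 'b': at 2  ** P0@[7:7]
pos 8 'd': at 3  ** P3@[7:8]
pos 9 'c': at 4
pos 10 'a': at 5  ** P1@[6:10]
pos 11 'c': at 17 (fail-walked)  ** P6@[10:11]
pos 12 'b': at 13 (fail-walked)  ** P0@[12:12],P5@[11:12]
pos 13 'a': at 14
pos 14 'c': at 15  ** P4@[11:14],P6@[13:14]
pos 15 'c': at 12 (fail-walked)
pos 16 'd': at 6 (fail-walked)
pos 17 'a': at 7
pos 18 'c': at 17 (fail-walked)  ** P6@[17:18]
pos 19 'a': at 16 (fail-walked)
pos 20 'a': at 16 (fail-walked)
pos 21 'c': at 17  ** P6@[20:21]
pos 22 'd': at 6 (fail-walked)
pos 23 'c': at 12 (fail-walked)
pos 24 'b': at 13  ** P0@[24:24],P5@[23:24]
pos 25 'c': at 12 (fail-walked)
pos 26 'd': at 6 (fail-walked)
pos 27 'd': at 6 (fail-walked)
pos 28 'a': at 7
pos 29 'd': at 8
pos 30 'b': at 9  ** P0@[30:30]
pos 31 'a': at 10  ** P2@[27:31]
pos 32 'b': at 1 (fail-walked)  ** P0@[32:32]
pos 33 'b': at 2  ** P0@[33:33]
pos 34 'd': at 3  ** P3@[33:34]
pos 35 'c': at 4
pos 36 'a': at 5  ** P1@[32:36]
pos 37 'c': at 17 (fail-walked)  ** P6@[36:37]
pos 38 'b': at 13 (fail-walked)  ** P0@[38:38],P5@[37:38]
pos 39 'b': at 2 (fail-walked)  ** P0@[39:39]
pos 40 'd': at 3  ** P3@[39:40]
pos 41 'c': at 4
pos 42 'b': at 13 (fail-walked)  ** P0@[42:42],P5@[41:42]
pos 43 'a': at 14
pos 44 'c': at 15  ** P4@[41:44],P6@[43:44]
pos 45 'b': at 13 (fail-walked)  ** P0@[45:45],P5@[44:45]
pos 46 'b': at 2 (fail-walked)  ** P0@[46:46]
pos 47 'd': at 3  ** P3@[46:47]

All matches (sorted): [[2,0],[4,0],[5,3],[6,0],[7,0],[8,3],[10,1],[11,6],[12,0],[12,5],[14,4],[14,6],[18,6],[21,6],[24,0],[24,5],[30,0],[31,2],[32,0],[33,0],[34,3],[36,1],[37,6],[38,0],[38,5],[39,0],[40,3],[42,0],[42,5],[44,4],[44,6],[45,0],[45,5],[46,0],[47,3]]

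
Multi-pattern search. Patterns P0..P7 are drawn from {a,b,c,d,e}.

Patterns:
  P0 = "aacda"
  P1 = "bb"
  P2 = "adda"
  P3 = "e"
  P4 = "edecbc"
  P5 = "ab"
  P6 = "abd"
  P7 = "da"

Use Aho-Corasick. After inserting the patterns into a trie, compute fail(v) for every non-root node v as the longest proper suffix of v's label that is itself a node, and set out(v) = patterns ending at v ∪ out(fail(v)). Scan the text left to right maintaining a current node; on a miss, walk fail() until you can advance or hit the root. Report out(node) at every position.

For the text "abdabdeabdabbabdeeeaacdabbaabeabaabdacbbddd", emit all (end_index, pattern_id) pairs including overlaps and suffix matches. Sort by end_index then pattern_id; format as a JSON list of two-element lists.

Build automaton:
Trie (insert patterns):
  0='ε' goto a→1 b→6 d→19 e→11
  1='a' goto a→2 b→17 d→8
  2='aa' goto c→3
  3='aac' goto d→4
  4='aacd' goto a→5
  5='aacda' goto ·  [P0 ends]
  6='b' goto b→7
  7='bb' goto ·  [P1 ends]
  8='ad' goto d→9
  9='add' goto a→10
  10='adda' goto ·  [P2 ends]
  11='e' goto d→12  [P3 ends]
  12='ed' goto e→13
  13='ede' goto c→14
  14='edec' goto b→15
  15='edecb' goto c→16
  16='edecbc' goto ·  [P4 ends]
  17='ab' goto d→18  [P5 ends]
  18='abd' goto ·  [P6 ends]
  19='d' goto a→20
  20='da' goto ·  [P7 ends]

BFS fail/out derivation:
  fail(1) 'a': from fail(0)=0 chase 'a': 0 ⇒ 0;  out=∅∪out(0)=∅
  fail(6) 'b': from fail(0)=0 chase 'b': 0 ⇒ 0;  out=∅∪out(0)=∅
  fail(11) 'e': from fail(0)=0 chase 'e': 0 ⇒ 0;  out={3}∪out(0)={3}
  fail(19) 'd': from fail(0)=0 chase 'd': 0 ⇒ 0;  out=∅∪out(0)=∅
  fail(2) 'aa': from fail(1)=0 chase 'a': 0 ⇒ 1;  out=∅∪out(1)=∅
  fail(7) 'bb': from fail(6)=0 chase 'b': 0 ⇒ 6;  out={1}∪out(6)={1}
  fail(8) 'ad': from fail(1)=0 chase 'd': 0 ⇒ 19;  out=∅∪out(19)=∅
  fail(12) 'ed': from fail(11)=0 chase 'd': 0 ⇒ 19;  out=∅∪out(19)=∅
  fail(17) 'ab': from fail(1)=0 chase 'b': 0 ⇒ 6;  out={5}∪out(6)={5}
  fail(20) 'da': from fail(19)=0 chase 'a': 0 ⇒ 1;  out={7}∪out(1)={7}
  fail(3) 'aac': from fail(2)=1 chase 'c': 1→0 ⇒ 0;  out=∅∪out(0)=∅
  fail(9) 'add': from fail(8)=19 chase 'd': 19→0 ⇒ 19;  out=∅∪out(19)=∅
  fail(13) 'ede': from fail(12)=19 chase 'e': 19→0 ⇒ 11;  out=∅∪out(11)={3}
  fail(18) 'abd': from fail(17)=6 chase 'd': 6→0 ⇒ 19;  out={6}∪out(19)={6}
  fail(4) 'aacd': from fail(3)=0 chase 'd': 0 ⇒ 19;  out=∅∪out(19)=∅
  fail(10) 'adda': from fail(9)=19 chase 'a': 19 ⇒ 20;  out={2}∪out(20)={2,7}
  fail(14) 'edec': from fail(13)=11 chase 'c': 11→0 ⇒ 0;  out=∅∪out(0)=∅
  fail(5) 'aacda': from fail(4)=19 chase 'a': 19 ⇒ 20;  out={0}∪out(20)={0,7}
  fail(15) 'edecb': from fail(14)=0 chase 'b': 0 ⇒ 6;  out=∅∪out(6)=∅
  fail(16) 'edecbc': from fail(15)=6 chase 'c': 6→0 ⇒ 0;  out={4}∪out(0)={4}

Scan:
i=0 'a': node 0→1
i=1 'b': node 1→17  ** P5@[0:1]
i=2 'd': node 17→18  ** P6@[0:2]
i=3 'a': node 18→20 (via fail)  ** P7@[2:3]
i=4 'b': node 20→17 (via fail)  ** P5@[3:4]
i=5 'd': node 17→18  ** P6@[3:5]
i=6 'e': node 18→11 (via fail)  ** P3@[6:6]
i=7 'a': node 11→1 (via fail)
i=8 'b': node 1→17  ** P5@[7:8]
i=9 'd': node 17→18  ** P6@[7:9]
i=10 'a': node 18→20 (via fail)  ** P7@[9:10]
i=11 'b': node 20→17 (via fail)  ** P5@[10:11]
i=12 'b': node 17→7 (via fail)  ** P1@[11:12]
i=13 'a': node 7→1 (via fail)
i=14 'b': node 1→17  ** P5@[13:14]
i=15 'd': node 17→18  ** P6@[13:15]
i=16 'e': node 18→11 (via fail)  ** P3@[16:16]
i=17 'e': node 11→11 (via fail)  ** P3@[17:17]
i=18 'e': node 11→11 (via fail)  ** P3@[18:18]
i=19 'a': node 11→1 (via fail)
i=20 'a': node 1→2
i=21 'c': node 2→3
i=22 'd': node 3→4
i=23 'a': node 4→5  ** P0@[19:23],P7@[22:23]
i=24 'b': node 5→17 (via fail)  ** P5@[23:24]
i=25 'b': node 17→7 (via fail)  ** P1@[24:25]
i=26 'a': node 7→1 (via fail)
i=27 'a': node 1→2
i=28 'b': node 2→17 (via fail)  ** P5@[27:28]
i=29 'e': node 17→11 (via fail)  ** P3@[29:29]
i=30 'a': node 11→1 (via fail)
i=31 'b': node 1→17  ** P5@[30:31]
i=32 'a': node 17→1 (via fail)
i=33 'a': node 1→2
i=34 'b': node 2→17 (via fail)  ** P5@[33:34]
i=35 'd': node 17→18  ** P6@[33:35]
i=36 'a': node 18→20 (via fail)  ** P7@[35:36]
i=37 'c': node 20→0 (via fail)
i=38 'b': node 0→6
i=39 'b': node 6→7  ** P1@[38:39]
i=40 'd': node 7→19 (via fail)
i=41 'd': node 19→19 (via fail)
i=42 'd': node 19→19 (via fail)

Matches: [[1,5],[2,6],[3,7],[4,5],[5,6],[6,3],[8,5],[9,6],[10,7],[11,5],[12,1],[14,5],[15,6],[16,3],[17,3],[18,3],[23,0],[23,7],[24,5],[25,1],[28,5],[29,3],[31,5],[34,5],[35,6],[36,7],[39,1]]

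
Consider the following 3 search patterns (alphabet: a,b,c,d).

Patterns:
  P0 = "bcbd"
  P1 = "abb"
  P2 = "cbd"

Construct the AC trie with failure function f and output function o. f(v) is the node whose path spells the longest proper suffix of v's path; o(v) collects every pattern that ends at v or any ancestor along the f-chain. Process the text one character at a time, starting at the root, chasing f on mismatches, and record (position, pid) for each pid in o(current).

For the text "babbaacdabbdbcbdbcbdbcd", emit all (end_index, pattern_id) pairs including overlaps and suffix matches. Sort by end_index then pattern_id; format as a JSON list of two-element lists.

Build automaton:
Trie nodes:
  n0 'ε': a→5 b→1 c→8
  n1 'b': c→2
  n2 'bc': b→3
  n3 'bcb': d→4
  n4 'bcbd': ·  ←P0
  n5 'a': b→6
  n6 'ab': b→7
  n7 'abb': ·  ←P1
  n8 'c': b→9
  n9 'cb': d→10
  n10 'cbd': ·  ←P2

BFS fail/out derivation:
  fail(1) 'b': from fail(0)=0 chase 'b': 0 ⇒ 0;  out=∅∪out(0)=∅
  fail(5) 'a': from fail(0)=0 chase 'a': 0 ⇒ 0;  out=∅∪out(0)=∅
  fail(8) 'c': from fail(0)=0 chase 'c': 0 ⇒ 0;  out=∅∪out(0)=∅
  fail(2) 'bc': from fail(1)=0 chase 'c': 0 ⇒ 8;  out=∅∪out(8)=∅
  fail(6) 'ab': from fail(5)=0 chase 'b': 0 ⇒ 1;  out=∅∪out(1)=∅
  fail(9) 'cb': from fail(8)=0 chase 'b': 0 ⇒ 1;  out=∅∪out(1)=∅
  fail(3) 'bcb': from fail(2)=8 chase 'b': 8 ⇒ 9;  out=∅∪out(9)=∅
  fail(7) 'abb': from fail(6)=1 chase 'b': 1→0 ⇒ 1;  out={1}∪out(1)={1}
  fail(10) 'cbd': from fail(9)=1 chase 'd': 1→0 ⇒ 0;  out={2}∪out(0)={2}
  fail(4) 'bcbd': from fail(3)=9 chase 'd': 9 ⇒ 10;  out={0}∪out(10)={0,2}

Run:
i=0 'b': node 0→1
i=1 'a': node 1→5 (fail-walked)
i=2 'b': node 5→6
i=3 'b': node 6→7  emit P1@[1:3]
i=4 'a': node 7→5 (fail-walked)
i=5 'a': node 5→5 (fail-walked)
i=6 'c': node 5→8 (fail-walked)
i=7 'd': node 8→0 (fail-walked)
i=8 'a': node 0→5
i=9 'b': node 5→6
i=10 'b': node 6→7  emit P1@[8:10]
i=11 'd': node 7→0 (fail-walked)
i=12 'b': node 0→1
i=13 'c': node 1→2
i=14 'b': node 2→3
i=15 'd': node 3→4  emit P0@[12:15],P2@[13:15]
i=16 'b': node 4→1 (fail-walked)
i=17 'c': node 1→2
i=18 'b': node 2→3
i=19 'd': node 3→4  emit P0@[16:19],P2@[17:19]
i=20 'b': node 4→1 (fail-walked)
i=21 'c': node 1→2
i=22 'd': node 2→0 (fail-walked)

Matches: [[3,1],[10,1],[15,0],[15,2],[19,0],[19,2]]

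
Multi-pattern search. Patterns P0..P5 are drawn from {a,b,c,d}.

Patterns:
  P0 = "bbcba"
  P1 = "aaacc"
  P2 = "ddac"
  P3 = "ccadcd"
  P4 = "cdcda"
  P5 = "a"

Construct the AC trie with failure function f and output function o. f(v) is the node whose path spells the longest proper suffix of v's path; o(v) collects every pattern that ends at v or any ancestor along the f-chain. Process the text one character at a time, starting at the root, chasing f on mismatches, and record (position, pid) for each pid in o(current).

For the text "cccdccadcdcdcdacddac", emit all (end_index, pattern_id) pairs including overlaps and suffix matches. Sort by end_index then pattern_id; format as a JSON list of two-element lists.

Construct AC machine:
Trie nodes:
  n0 'ε': a→6 b→1 c→15 d→11
  n1 'b': b→2
  n2 'bb': c→3
  n3 'bbc': b→4
  n4 'bbcb': a→5
  n5 'bbcba': ·  [P0 ends]
  n6 'a': a→7  [P5 ends]
  n7 'aa': a→8
  n8 'aaa': c→9
  n9 'aaac': c→10
  n10 'aaacc': ·  [P1 ends]
  n11 'd': d→12
  n12 'dd': a→13
  n13 'dda': c→14
  n14 'ddac': ·  [P2 ends]
  n15 'c': c→16 d→21
  n16 'cc': a→17
  n17 'cca': d→18
  n18 'ccad': c→19
  n19 'ccadc': d→20
  n20 'ccadcd': ·  [P3 ends]
  n21 'cd': c→22
  n22 'cdc': d→23
  n23 'cdcd': a→24
  n24 'cdcda': ·  [P4 ends]

BFS fail/out derivation:
  fail(1) 'b': from fail(0)=0 chase 'b': 0 ⇒ 0;  out=∅∪out(0)=∅
  fail(6) 'a': from fail(0)=0 chase 'a': 0 ⇒ 0;  out={5}∪out(0)={5}
  fail(11) 'd': from fail(0)=0 chase 'd': 0 ⇒ 0;  out=∅∪out(0)=∅
  fail(15) 'c': from fail(0)=0 chase 'c': 0 ⇒ 0;  out=∅∪out(0)=∅
  fail(2) 'bb': from fail(1)=0 chase 'b': 0 ⇒ 1;  out=∅∪out(1)=∅
  fail(7) 'aa': from fail(6)=0 chase 'a': 0 ⇒ 6;  out=∅∪out(6)={5}
  fail(12) 'dd': from fail(11)=0 chase 'd': 0 ⇒ 11;  out=∅∪out(11)=∅
  fail(16) 'cc': from fail(15)=0 chase 'c': 0 ⇒ 15;  out=∅∪out(15)=∅
  fail(21) 'cd': from fail(15)=0 chase 'd': 0 ⇒ 11;  out=∅∪out(11)=∅
  fail(3) 'bbc': from fail(2)=1 chase 'c': 1→0 ⇒ 15;  out=∅∪out(15)=∅
  fail(8) 'aaa': from fail(7)=6 chase 'a': 6 ⇒ 7;  out=∅∪out(7)={5}
  fail(13) 'dda': from fail(12)=11 chase 'a': 11→0 ⇒ 6;  out=∅∪out(6)={5}
  fail(17) 'cca': from fail(16)=15 chase 'a': 15→0 ⇒ 6;  out=∅∪out(6)={5}
  fail(22) 'cdc': from fail(21)=11 chase 'c': 11→0 ⇒ 15;  out=∅∪out(15)=∅
  fail(4) 'bbcb': from fail(3)=15 chase 'b': 15→0 ⇒ 1;  out=∅∪out(1)=∅
  fail(9) 'aaac': from fail(8)=7 chase 'c': 7→6→0 ⇒ 15;  out=∅∪out(15)=∅
  fail(14) 'ddac': from fail(13)=6 chase 'c': 6→0 ⇒ 15;  out={2}∪out(15)={2}
  fail(18) 'ccad': from fail(17)=6 chase 'd': 6→0 ⇒ 11;  out=∅∪out(11)=∅
  fail(23) 'cdcd': from fail(22)=15 chase 'd': 15 ⇒ 21;  out=∅∪out(21)=∅
  fail(5) 'bbcba': from fail(4)=1 chase 'a': 1→0 ⇒ 6;  out={0}∪out(6)={0,5}
  fail(10) 'aaacc': from fail(9)=15 chase 'c': 15 ⇒ 16;  out={1}∪out(16)={1}
  fail(19) 'ccadc': from fail(18)=11 chase 'c': 11→0 ⇒ 15;  out=∅∪out(15)=∅
  fail(24) 'cdcda': from fail(23)=21 chase 'a': 21→11→0 ⇒ 6;  out={4}∪out(6)={4,5}
  fail(20) 'ccadcd': from fail(19)=15 chase 'd': 15 ⇒ 21;  out={3}∪out(21)={3}

Scan:
pos 0 'c': at 15
pos 1 'c': at 16
pos 2 'c': at 16 (fail-walked)
pos 3 'd': at 21 (fail-walked)
pos 4 'c': at 22
pos 5 'c': at 16 (fail-walked)
pos 6 'a': at 17  ** P5@[6:6]
pos 7 'd': at 18
pos 8 'c': at 19
pos 9 'd': at 20  ** P3@[4:9]
pos 10 'c': at 22 (fail-walked)
pos 11 'd': at 23
pos 12 'c': at 22 (fail-walked)
pos 13 'd': at 23
pos 14 'a': at 24  ** P4@[10:14],P5@[14:14]
pos 15 'c': at 15 (fail-walked)
pos 16 'd': at 21
pos 17 'd': at 12 (fail-walked)
pos 18 'a': at 13  ** P5@[18:18]
pos 19 'c': at 14  ** P2@[16:19]

All matches (sorted): [[6,5],[9,3],[14,4],[14,5],[18,5],[19,2]]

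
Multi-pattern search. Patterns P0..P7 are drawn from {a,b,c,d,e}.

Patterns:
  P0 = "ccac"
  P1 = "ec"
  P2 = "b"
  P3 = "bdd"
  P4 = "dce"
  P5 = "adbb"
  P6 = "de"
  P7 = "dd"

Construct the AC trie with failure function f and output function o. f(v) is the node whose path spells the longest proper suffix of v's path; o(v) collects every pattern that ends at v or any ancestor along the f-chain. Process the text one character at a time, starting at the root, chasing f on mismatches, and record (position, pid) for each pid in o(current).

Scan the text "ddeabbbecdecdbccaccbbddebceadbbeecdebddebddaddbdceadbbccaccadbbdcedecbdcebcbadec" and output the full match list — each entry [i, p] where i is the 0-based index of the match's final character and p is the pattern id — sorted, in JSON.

Build:
Trie nodes:
  n0 'ε': a→13 b→7 c→1 d→10 e→5
  n1 'c': c→2
  n2 'cc': a→3
  n3 'cca': c→4
  n4 'ccac': ·  [P0 ends]
  n5 'e': c→6
  n6 'ec': ·  [P1 ends]
  n7 'b': d→8  [P2 ends]
  n8 'bd': d→9
  n9 'bdd': ·  [P3 ends]
  n10 'd': c→11 d→18 e→17
  n11 'dc': e→12
  n12 'dce': ·  [P4 ends]
  n13 'a': d→14
  n14 'ad': b→15
  n15 'adb': b→16
  n16 'adbb': ·  [P5 ends]
  n17 'de': ·  [P6 ends]
  n18 'dd': ·  [P7 ends]

BFS fail/out derivation:
  fail(1) 'c': from fail(0)=0 chase 'c': 0 ⇒ 0;  out=∅∪out(0)=∅
  fail(5) 'e': from fail(0)=0 chase 'e': 0 ⇒ 0;  out=∅∪out(0)=∅
  fail(7) 'b': from fail(0)=0 chase 'b': 0 ⇒ 0;  out={2}∪out(0)={2}
  fail(10) 'd': from fail(0)=0 chase 'd': 0 ⇒ 0;  out=∅∪out(0)=∅
  fail(13) 'a': from fail(0)=0 chase 'a': 0 ⇒ 0;  out=∅∪out(0)=∅
  fail(2) 'cc': from fail(1)=0 chase 'c': 0 ⇒ 1;  out=∅∪out(1)=∅
  fail(6) 'ec': from fail(5)=0 chase 'c': 0 ⇒ 1;  out={1}∪out(1)={1}
  fail(8) 'bd': from fail(7)=0 chase 'd': 0 ⇒ 10;  out=∅∪out(10)=∅
  fail(11) 'dc': from fail(10)=0 chase 'c': 0 ⇒ 1;  out=∅∪out(1)=∅
  fail(14) 'ad': from fail(13)=0 chase 'd': 0 ⇒ 10;  out=∅∪out(10)=∅
  fail(17) 'de': from fail(10)=0 chase 'e': 0 ⇒ 5;  out={6}∪out(5)={6}
  fail(18) 'dd': from fail(10)=0 chase 'd': 0 ⇒ 10;  out={7}∪out(10)={7}
  fail(3) 'cca': from fail(2)=1 chase 'a': 1→0 ⇒ 13;  out=∅∪out(13)=∅
  fail(9) 'bdd': from fail(8)=10 chase 'd': 10 ⇒ 18;  out={3}∪out(18)={3,7}
  fail(12) 'dce': from fail(11)=1 chase 'e': 1→0 ⇒ 5;  out={4}∪out(5)={4}
  fail(15) 'adb': from fail(14)=10 chase 'b': 10→0 ⇒ 7;  out=∅∪out(7)={2}
  fail(4) 'ccac': from fail(3)=13 chase 'c': 13→0 ⇒ 1;  out={0}∪out(1)={0}
  fail(16) 'adbb': from fail(15)=7 chase 'b': 7→0 ⇒ 7;  out={5}∪out(7)={2,5}

Scan:
pos 0 'd': at 10
pos 1 'd': at 18  ** P7@[0:1]
pos 2 'e': at 17 (via fail)  ** P6@[1:2]
pos 3 'a': at 13 (via fail)
pos 4 'b': at 7 (via fail)  ** P2@[4:4]
pos 5 'b': at 7 (via fail)  ** P2@[5:5]
pos 6 'b': at 7 (via fail)  ** P2@[6:6]
pos 7 'e': at 5 (via fail)
pos 8 'c': at 6  ** P1@[7:8]
pos 9 'd': at 10 (via fail)
pos 10 'e': at 17  ** P6@[9:10]
pos 11 'c': at 6 (via fail)  ** P1@[10:11]
pos 12 'd': at 10 (via fail)
pos 13 'b': at 7 (via fail)  ** P2@[13:13]
pos 14 'c': at 1 (via fail)
pos 15 'c': at 2
pos 16 'a': at 3
pos 17 'c': at 4  ** P0@[14:17]
pos 18 'c': at 2 (via fail)
pos 19 'b': at 7 (via fail)  ** P2@[19:19]
pos 20 'b': at 7 (via fail)  ** P2@[20:20]
pos 21 'd': at 8
pos 22 'd': at 9  ** P3@[20:22],P7@[21:22]
pos 23 'e': at 17 (via fail)  ** P6@[22:23]
pos 24 'b': at 7 (via fail)  ** P2@[24:24]
pos 25 'c': at 1 (via fail)
pos 26 'e': at 5 (via fail)
pos 27 'a': at 13 (via fail)
pos 28 'd': at 14
pos 29 'b': at 15  ** P2@[29:29]
pos 30 'b': at 16  ** P2@[30:30],P5@[27:30]
pos 31 'e': at 5 (via fail)
pos 32 'e': at 5 (via fail)
pos 33 'c': at 6  ** P1@[32:33]
pos 34 'd': at 10 (via fail)
pos 35 'e': at 17  ** P6@[34:35]
pos 36 'b': at 7 (via fail)  ** P2@[36:36]
pos 37 'd': at 8
pos 38 'd': at 9  ** P3@[36:38],P7@[37:38]
pos 39 'e': at 17 (via fail)  ** P6@[38:39]
pos 40 'b': at 7 (via fail)  ** P2@[40:40]
pos 41 'd': at 8
pos 42 'd': at 9  ** P3@[40:42],P7@[41:42]
pos 43 'a': at 13 (via fail)
pos 44 'd': at 14
pos 45 'd': at 18 (via fail)  ** P7@[44:45]
pos 46 'b': at 7 (via fail)  ** P2@[46:46]
pos 47 'd': at 8
pos 48 'c': at 11 (via fail)
pos 49 'e': at 12  ** P4@[47:49]
pos 50 'a': at 13 (via fail)
pos 51 'd': at 14
pos 52 'b': at 15  ** P2@[52:52]
pos 53 'b': at 16  ** P2@[53:53],P5@[50:53]
pos 54 'c': at 1 (via fail)
pos 55 'c': at 2
pos 56 'a': at 3
pos 57 'c': at 4  ** P0@[54:57]
pos 58 'c': at 2 (via fail)
pos 59 'a': at 3
pos 60 'd': at 14 (via fail)
pos 61 'b': at 15  ** P2@[61:61]
pos 62 'b': at 16  ** P2@[62:62],P5@[59:62]
pos 63 'd': at 8 (via fail)
pos 64 'c': at 11 (via fail)
pos 65 'e': at 12  ** P4@[63:65]
pos 66 'd': at 10 (via fail)
pos 67 'e': at 17  ** P6@[66:67]
pos 68 'c': at 6 (via fail)  ** P1@[67:68]
pos 69 'b': at 7 (via fail)  ** P2@[69:69]
pos 70 'd': at 8
pos 71 'c': at 11 (via fail)
pos 72 'e': at 12  ** P4@[70:72]
pos 73 'b': at 7 (via fail)  ** P2@[73:73]
pos 74 'c': at 1 (via fail)
pos 75 'b': at 7 (via fail)  ** P2@[75:75]
pos 76 'a': at 13 (via fail)
pos 77 'd': at 14
pos 78 'e': at 17 (via fail)  ** P6@[77:78]
pos 79 'c': at 6 (via fail)  ** P1@[78:79]

All matches (sorted): [[1,7],[2,6],[4,2],[5,2],[6,2],[8,1],[10,6],[11,1],[13,2],[17,0],[19,2],[20,2],[22,3],[22,7],[23,6],[24,2],[29,2],[30,2],[30,5],[33,1],[35,6],[36,2],[38,3],[38,7],[39,6],[40,2],[42,3],[42,7],[45,7],[46,2],[49,4],[52,2],[53,2],[53,5],[57,0],[61,2],[62,2],[62,5],[65,4],[67,6],[68,1],[69,2],[72,4],[73,2],[75,2],[78,6],[79,1]]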